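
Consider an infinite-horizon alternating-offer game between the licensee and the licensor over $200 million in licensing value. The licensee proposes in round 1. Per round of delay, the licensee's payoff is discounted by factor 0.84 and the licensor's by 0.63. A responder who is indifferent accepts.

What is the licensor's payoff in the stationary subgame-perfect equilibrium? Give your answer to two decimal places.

42.82

Let x be the licensee's share when the licensee proposes and y be the licensor's share when the licensor proposes.
The licensor accepts iff offered ≥ 0.63·y, so x = 200 − 0.63y. Symmetrically y = 200 − 0.84x.
Substituting: x = 200 − 0.63(200 − 0.84x), giving x(1 − 0.84·0.63) = 200(1 − 0.63).
So x = 200 × 0.37 / 0.4708 ≈ 157.1793, and the licensor receives 200 − x ≈ 42.8207.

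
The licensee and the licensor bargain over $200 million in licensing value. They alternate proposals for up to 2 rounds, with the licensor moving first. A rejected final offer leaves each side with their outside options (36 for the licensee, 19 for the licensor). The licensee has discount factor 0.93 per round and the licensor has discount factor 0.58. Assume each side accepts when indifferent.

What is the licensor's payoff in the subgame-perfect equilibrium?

31.67

By backward induction:
Round 2 (the licensee proposes): the licensor gets 19 if talks fail, so the licensee offers 19 and keeps 181.
Round 1 (the licensor proposes): the licensee can get 181 next round, worth 0.93 × 181 = 168.33 now; the licensor offers that and keeps 31.67.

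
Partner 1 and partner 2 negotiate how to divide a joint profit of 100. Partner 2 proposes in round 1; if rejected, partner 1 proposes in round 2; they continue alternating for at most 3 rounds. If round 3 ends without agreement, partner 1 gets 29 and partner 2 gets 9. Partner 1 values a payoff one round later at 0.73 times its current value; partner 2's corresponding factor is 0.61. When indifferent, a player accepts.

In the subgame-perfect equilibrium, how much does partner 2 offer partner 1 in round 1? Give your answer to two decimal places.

Work backward from the last round.
Round 3 (partner 2 proposes): partner 1 gets 29 if talks fail, so partner 2 offers 29 and keeps 71.
Round 2 (partner 1 proposes): partner 2 can get 71 next round, worth 0.61 × 71 = 43.31 now. Partner 1 offers 43.31 and keeps 100 − 43.31 = 56.69.
Round 1 (partner 2 proposes): partner 1 can get 56.69 next round, worth 0.73 × 56.69 = 41.3837 now; partner 2 offers that and keeps 58.6163.

41.38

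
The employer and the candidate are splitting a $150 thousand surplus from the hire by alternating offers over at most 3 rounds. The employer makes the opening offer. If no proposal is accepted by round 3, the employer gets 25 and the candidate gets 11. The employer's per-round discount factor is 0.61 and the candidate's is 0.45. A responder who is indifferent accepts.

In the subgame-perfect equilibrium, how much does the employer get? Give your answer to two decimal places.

120.66

Round 3 (the employer proposes): the candidate gets 11 if talks fail, so the employer offers 11 and keeps 139.
Round 2 (the candidate proposes): the employer can get 139 next round, worth 0.61 × 139 = 84.79 now. The candidate offers 84.79 and keeps 150 − 84.79 = 65.21.
Round 1 (the employer proposes): the candidate can get 65.21 next round, worth 0.45 × 65.21 = 29.3445 now. The employer offers 29.3445 and keeps 150 − 29.3445 = 120.6555.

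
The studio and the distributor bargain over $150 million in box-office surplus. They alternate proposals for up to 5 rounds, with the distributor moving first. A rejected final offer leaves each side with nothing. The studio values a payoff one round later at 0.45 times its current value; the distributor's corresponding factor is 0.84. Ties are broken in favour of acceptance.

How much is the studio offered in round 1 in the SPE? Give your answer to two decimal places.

Round 5 (the distributor proposes): the studio will accept anything ≥ 0, so the distributor offers 0 and keeps 150.
Round 4 (the studio proposes): the distributor can get 150 next round, worth 0.84 × 150 = 126 now; the studio offers that and keeps 24.
Round 3 (the distributor proposes): the studio can get 24 next round, worth 0.45 × 24 = 10.8 now. The distributor offers 10.8 and keeps 150 − 10.8 = 139.2.
Round 2 (the studio proposes): the distributor can get 139.2 next round, worth 0.84 × 139.2 = 116.928 now, so the studio offers 116.928, keeping 33.072.
Round 1 (the distributor proposes): the studio can get 33.072 next round, worth 0.45 × 33.072 = 14.8824 now; the distributor offers that and keeps 135.1176.

14.88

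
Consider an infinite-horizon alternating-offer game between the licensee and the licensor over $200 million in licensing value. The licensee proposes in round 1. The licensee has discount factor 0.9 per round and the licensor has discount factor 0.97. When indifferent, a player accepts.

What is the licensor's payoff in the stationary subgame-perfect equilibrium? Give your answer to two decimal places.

Let x be the licensee's share when the licensee proposes and y be the licensor's share when the licensor proposes.
The licensor accepts iff offered ≥ 0.97·y, so x = 200 − 0.97y. Symmetrically y = 200 − 0.9x.
Substituting: x = 200 − 0.97(200 − 0.9x), giving x(1 − 0.9·0.97) = 200(1 − 0.97).
So x = 200 × 0.03 / 0.127 ≈ 47.2441, and the licensor receives 200 − x ≈ 152.7559.

152.76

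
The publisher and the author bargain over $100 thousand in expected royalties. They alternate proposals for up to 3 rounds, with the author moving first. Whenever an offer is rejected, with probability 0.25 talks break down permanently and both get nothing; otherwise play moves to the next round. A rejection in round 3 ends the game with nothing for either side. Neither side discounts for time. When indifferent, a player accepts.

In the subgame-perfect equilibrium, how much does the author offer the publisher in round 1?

Round 3 (the author proposes): rejection yields 0 for the publisher; the author offers 0 and keeps 100.
Round 2 (the publisher proposes): rejecting gives the author an expected 0.75 × 100 = 75, so the publisher offers 75, keeping 25.
Round 1 (the author proposes): rejecting gives the publisher an expected 0.75 × 25 = 18.75, so the author offers 18.75, keeping 81.25.

18.75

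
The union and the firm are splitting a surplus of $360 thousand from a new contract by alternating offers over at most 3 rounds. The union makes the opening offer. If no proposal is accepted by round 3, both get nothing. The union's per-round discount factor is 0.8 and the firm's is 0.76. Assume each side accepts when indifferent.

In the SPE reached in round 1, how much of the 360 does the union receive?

Round 3 (the union proposes): the firm will accept anything ≥ 0, so the union offers 0 and keeps 360.
Round 2 (the firm proposes): the union can get 360 next round, worth 0.8 × 360 = 288 now. The firm offers 288 and keeps 360 − 288 = 72.
Round 1 (the union proposes): the firm can get 72 next round, worth 0.76 × 72 = 54.72 now; the union offers that and keeps 305.28.

305.28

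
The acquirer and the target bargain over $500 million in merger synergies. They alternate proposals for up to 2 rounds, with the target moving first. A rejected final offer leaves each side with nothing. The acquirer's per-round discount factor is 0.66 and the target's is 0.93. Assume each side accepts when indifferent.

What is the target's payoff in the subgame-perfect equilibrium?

170

Round 2 (the acquirer proposes): rejection yields 0 for the target; the acquirer offers 0 and keeps 500.
Round 1 (the target proposes): the acquirer can get 500 next round, worth 0.66 × 500 = 330 now; the target offers that and keeps 170.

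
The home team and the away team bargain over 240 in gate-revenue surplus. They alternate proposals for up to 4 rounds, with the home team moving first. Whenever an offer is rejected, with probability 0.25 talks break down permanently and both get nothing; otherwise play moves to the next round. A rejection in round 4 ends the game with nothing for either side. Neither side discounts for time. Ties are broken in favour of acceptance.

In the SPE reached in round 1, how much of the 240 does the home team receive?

93.75

Round 4 (the away team proposes): the home team will accept anything ≥ 0, so the away team offers 0 and keeps 240.
Round 3 (the home team proposes): rejecting gives the away team an expected 0.75 × 240 = 180. The home team offers 180 and keeps 240 − 180 = 60.
Round 2 (the away team proposes): rejecting gives the home team an expected 0.75 × 60 = 45, so the away team offers 45, keeping 195.
Round 1 (the home team proposes): rejecting gives the away team an expected 0.75 × 195 = 146.25. The home team offers 146.25 and keeps 240 − 146.25 = 93.75.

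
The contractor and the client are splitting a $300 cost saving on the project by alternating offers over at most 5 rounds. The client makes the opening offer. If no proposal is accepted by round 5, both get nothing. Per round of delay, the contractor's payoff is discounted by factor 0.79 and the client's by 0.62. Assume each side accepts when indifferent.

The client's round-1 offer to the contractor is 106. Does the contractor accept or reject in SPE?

Round 5 (the client proposes): the contractor will accept anything ≥ 0, so the client offers 0 and keeps 300.
Round 4 (the contractor proposes): the client can get 300 next round, worth 0.62 × 300 = 186 now; the contractor offers that and keeps 114.
Round 3 (the client proposes): the contractor can get 114 next round, worth 0.79 × 114 = 90.06 now. The client offers 90.06 and keeps 300 − 90.06 = 209.94.
Round 2 (the contractor proposes): the client can get 209.94 next round, worth 0.62 × 209.94 = 130.1628 now, so the contractor offers 130.1628, keeping 169.8372.
So by rejecting in round 1, the contractor gets 169.8372 next round, worth 0.79 × 169.8372 = 134.171388 now.
Offer 106 < 134.171388, so the contractor rejects.

Reject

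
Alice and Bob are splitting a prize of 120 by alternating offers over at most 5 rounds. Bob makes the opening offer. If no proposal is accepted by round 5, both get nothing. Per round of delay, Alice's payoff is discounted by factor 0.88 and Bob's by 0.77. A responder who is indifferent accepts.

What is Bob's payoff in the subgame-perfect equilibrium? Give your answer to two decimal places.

79.25

Round 5 (Bob proposes): Alice will accept anything ≥ 0, so Bob offers 0 and keeps 120.
Round 4 (Alice proposes): Bob can get 120 next round, worth 0.77 × 120 = 92.4 now, so Alice offers 92.4, keeping 27.6.
Round 3 (Bob proposes): Alice can get 27.6 next round, worth 0.88 × 27.6 = 24.288 now; Bob offers that and keeps 95.712.
Round 2 (Alice proposes): Bob can get 95.712 next round, worth 0.77 × 95.712 = 73.69824 now, so Alice offers 73.69824, keeping 46.30176.
Round 1 (Bob proposes): Alice can get 46.30176 next round, worth 0.88 × 46.30176 = 40.7455488 now, so Bob offers 40.7455488, keeping 79.2544512.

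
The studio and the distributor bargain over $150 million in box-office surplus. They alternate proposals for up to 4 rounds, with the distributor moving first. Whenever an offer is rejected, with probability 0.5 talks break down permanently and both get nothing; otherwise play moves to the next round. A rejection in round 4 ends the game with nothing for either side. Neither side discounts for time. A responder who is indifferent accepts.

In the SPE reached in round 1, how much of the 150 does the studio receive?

Round 4 (the studio proposes): the distributor will accept anything ≥ 0, so the studio offers 0 and keeps 150.
Round 3 (the distributor proposes): rejecting gives the studio an expected 0.5 × 150 = 75. The distributor offers 75 and keeps 150 − 75 = 75.
Round 2 (the studio proposes): rejecting gives the distributor an expected 0.5 × 75 = 37.5. The studio offers 37.5 and keeps 150 − 37.5 = 112.5.
Round 1 (the distributor proposes): rejecting gives the studio an expected 0.5 × 112.5 = 56.25. The distributor offers 56.25 and keeps 150 − 56.25 = 93.75.

56.25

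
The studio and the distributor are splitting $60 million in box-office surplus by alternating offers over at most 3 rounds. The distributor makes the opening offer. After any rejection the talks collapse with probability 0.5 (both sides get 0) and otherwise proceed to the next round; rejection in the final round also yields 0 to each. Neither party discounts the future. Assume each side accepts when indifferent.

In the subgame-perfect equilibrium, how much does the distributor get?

45

Round 3 (the distributor proposes): the studio will accept anything ≥ 0, so the distributor offers 0 and keeps 60.
Round 2 (the studio proposes): rejecting gives the distributor an expected 0.5 × 60 = 30. The studio offers 30 and keeps 60 − 30 = 30.
Round 1 (the distributor proposes): rejecting gives the studio an expected 0.5 × 30 = 15, so the distributor offers 15, keeping 45.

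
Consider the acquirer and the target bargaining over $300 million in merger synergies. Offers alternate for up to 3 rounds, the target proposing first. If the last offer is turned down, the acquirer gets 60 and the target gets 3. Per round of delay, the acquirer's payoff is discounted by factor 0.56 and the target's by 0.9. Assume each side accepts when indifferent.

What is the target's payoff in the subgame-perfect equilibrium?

252.96

Round 3 (the target proposes): the acquirer gets 60 if talks fail, so the target offers 60 and keeps 240.
Round 2 (the acquirer proposes): the target can get 240 next round, worth 0.9 × 240 = 216 now; the acquirer offers that and keeps 84.
Round 1 (the target proposes): the acquirer can get 84 next round, worth 0.56 × 84 = 47.04 now, so the target offers 47.04, keeping 252.96.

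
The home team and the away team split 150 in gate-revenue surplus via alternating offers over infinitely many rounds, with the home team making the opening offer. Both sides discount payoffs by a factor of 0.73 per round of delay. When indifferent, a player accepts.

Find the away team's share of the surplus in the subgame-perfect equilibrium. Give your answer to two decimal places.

63.29

Let x be the home team's share when the home team proposes and y be the away team's share when the away team proposes.
The away team accepts iff offered ≥ 0.73·y, so x = 150 − 0.73y. Symmetrically y = 150 − 0.73x.
Substituting: x = 150 − 0.73(150 − 0.73x), giving x(1 − 0.73·0.73) = 150(1 − 0.73).
So x = 150 × 0.27 / 0.4671 ≈ 86.7052, and the away team receives 150 − x ≈ 63.2948.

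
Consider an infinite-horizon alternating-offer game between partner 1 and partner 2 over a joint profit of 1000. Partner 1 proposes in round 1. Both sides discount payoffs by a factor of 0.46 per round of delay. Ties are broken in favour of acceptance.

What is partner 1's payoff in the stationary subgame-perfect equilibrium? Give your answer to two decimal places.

Let x be partner 1's share when partner 1 proposes and y be partner 2's share when partner 2 proposes.
Partner 2 accepts iff offered ≥ 0.46·y, so x = 1000 − 0.46y. Symmetrically y = 1000 − 0.46x.
Substituting: x = 1000 − 0.46(1000 − 0.46x), giving x(1 − 0.46·0.46) = 1000(1 − 0.46).
So x = 1000 × 0.54 / 0.7884 ≈ 684.9315, and partner 2 receives 1000 − x ≈ 315.0685.

684.93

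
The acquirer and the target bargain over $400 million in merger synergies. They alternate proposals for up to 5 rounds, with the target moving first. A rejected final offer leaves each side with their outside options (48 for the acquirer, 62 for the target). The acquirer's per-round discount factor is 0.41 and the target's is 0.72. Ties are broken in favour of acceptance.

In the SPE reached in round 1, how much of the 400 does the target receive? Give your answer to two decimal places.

336.34

Round 5 (the target proposes): the acquirer gets 48 if talks fail, so the target offers 48 and keeps 352.
Round 4 (the acquirer proposes): the target can get 352 next round, worth 0.72 × 352 = 253.44 now; the acquirer offers that and keeps 146.56.
Round 3 (the target proposes): the acquirer can get 146.56 next round, worth 0.41 × 146.56 = 60.0896 now, so the target offers 60.0896, keeping 339.9104.
Round 2 (the acquirer proposes): the target can get 339.9104 next round, worth 0.72 × 339.9104 = 244.735488 now; the acquirer offers that and keeps 155.264512.
Round 1 (the target proposes): the acquirer can get 155.264512 next round, worth 0.41 × 155.264512 = 63.65844992 now. The target offers 63.65844992 and keeps 400 − 63.65844992 = 336.34155008.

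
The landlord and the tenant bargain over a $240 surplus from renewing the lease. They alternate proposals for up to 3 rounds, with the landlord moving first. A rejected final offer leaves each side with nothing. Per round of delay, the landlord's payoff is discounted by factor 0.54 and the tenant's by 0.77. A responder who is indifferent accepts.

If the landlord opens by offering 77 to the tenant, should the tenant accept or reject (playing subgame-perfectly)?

Reject

Round 3 (the landlord proposes): the tenant will accept anything ≥ 0, so the landlord offers 0 and keeps 240.
Round 2 (the tenant proposes): the landlord can get 240 next round, worth 0.54 × 240 = 129.6 now, so the tenant offers 129.6, keeping 110.4.
So by rejecting in round 1, the tenant gets 110.4 next round, worth 0.77 × 110.4 = 85.008 now.
Offer 77 < 85.008, so the tenant rejects.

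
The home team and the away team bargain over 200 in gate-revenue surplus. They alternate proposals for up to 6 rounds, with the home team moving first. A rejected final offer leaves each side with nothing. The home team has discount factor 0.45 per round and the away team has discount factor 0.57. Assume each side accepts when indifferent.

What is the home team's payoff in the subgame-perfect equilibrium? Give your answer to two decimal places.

Work backward from the last round.
Round 6 (the away team proposes): the home team will accept anything ≥ 0, so the away team offers 0 and keeps 200.
Round 5 (the home team proposes): the away team can get 200 next round, worth 0.57 × 200 = 114 now, so the home team offers 114, keeping 86.
Round 4 (the away team proposes): the home team can get 86 next round, worth 0.45 × 86 = 38.7 now, so the away team offers 38.7, keeping 161.3.
Round 3 (the home team proposes): the away team can get 161.3 next round, worth 0.57 × 161.3 = 91.941 now, so the home team offers 91.941, keeping 108.059.
Round 2 (the away team proposes): the home team can get 108.059 next round, worth 0.45 × 108.059 = 48.62655 now. The away team offers 48.62655 and keeps 200 − 48.62655 = 151.37345.
Round 1 (the home team proposes): the away team can get 151.37345 next round, worth 0.57 × 151.37345 = 86.2828665 now, so the home team offers 86.2828665, keeping 113.7171335.

113.72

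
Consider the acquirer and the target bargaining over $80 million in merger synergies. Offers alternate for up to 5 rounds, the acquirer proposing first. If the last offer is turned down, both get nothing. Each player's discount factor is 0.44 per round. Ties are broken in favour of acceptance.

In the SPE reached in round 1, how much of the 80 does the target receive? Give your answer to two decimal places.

23.53

By backward induction:
Round 5 (the acquirer proposes): rejection yields 0 for the target; the acquirer offers 0 and keeps 80.
Round 4 (the target proposes): the acquirer can get 80 next round, worth 0.44 × 80 = 35.2 now; the target offers that and keeps 44.8.
Round 3 (the acquirer proposes): the target can get 44.8 next round, worth 0.44 × 44.8 = 19.712 now, so the acquirer offers 19.712, keeping 60.288.
Round 2 (the target proposes): the acquirer can get 60.288 next round, worth 0.44 × 60.288 = 26.52672 now, so the target offers 26.52672, keeping 53.47328.
Round 1 (the acquirer proposes): the target can get 53.47328 next round, worth 0.44 × 53.47328 = 23.5282432 now, so the acquirer offers 23.5282432, keeping 56.4717568.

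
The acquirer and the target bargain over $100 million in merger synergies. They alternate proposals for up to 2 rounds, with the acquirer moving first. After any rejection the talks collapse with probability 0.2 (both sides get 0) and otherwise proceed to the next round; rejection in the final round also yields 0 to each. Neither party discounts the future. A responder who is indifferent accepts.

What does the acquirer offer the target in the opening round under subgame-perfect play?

80

By backward induction:
Round 2 (the target proposes): rejection yields 0 for the acquirer; the target offers 0 and keeps 100.
Round 1 (the acquirer proposes): rejecting gives the target an expected 0.8 × 100 = 80, so the acquirer offers 80, keeping 20.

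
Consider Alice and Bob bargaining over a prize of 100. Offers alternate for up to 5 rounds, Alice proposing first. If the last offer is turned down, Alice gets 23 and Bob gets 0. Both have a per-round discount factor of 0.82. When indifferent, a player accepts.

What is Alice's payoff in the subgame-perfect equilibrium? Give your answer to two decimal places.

By backward induction:
Round 5 (Alice proposes): rejection yields 0 for Bob; Alice offers 0 and keeps 100.
Round 4 (Bob proposes): Alice can get 100 next round, worth 0.82 × 100 = 82 now, so Bob offers 82, keeping 18.
Round 3 (Alice proposes): Bob can get 18 next round, worth 0.82 × 18 = 14.76 now; Alice offers that and keeps 85.24.
Round 2 (Bob proposes): Alice can get 85.24 next round, worth 0.82 × 85.24 = 69.8968 now, so Bob offers 69.8968, keeping 30.1032.
Round 1 (Alice proposes): Bob can get 30.1032 next round, worth 0.82 × 30.1032 = 24.684624 now, so Alice offers 24.684624, keeping 75.315376.

75.32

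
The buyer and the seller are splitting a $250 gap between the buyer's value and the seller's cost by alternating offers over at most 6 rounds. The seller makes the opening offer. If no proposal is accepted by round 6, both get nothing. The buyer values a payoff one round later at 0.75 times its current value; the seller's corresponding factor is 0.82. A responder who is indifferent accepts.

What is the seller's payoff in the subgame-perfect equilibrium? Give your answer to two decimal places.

By backward induction:
Round 6 (the buyer proposes): rejection yields 0 for the seller; the buyer offers 0 and keeps 250.
Round 5 (the seller proposes): the buyer can get 250 next round, worth 0.75 × 250 = 187.5 now; the seller offers that and keeps 62.5.
Round 4 (the buyer proposes): the seller can get 62.5 next round, worth 0.82 × 62.5 = 51.25 now. The buyer offers 51.25 and keeps 250 − 51.25 = 198.75.
Round 3 (the seller proposes): the buyer can get 198.75 next round, worth 0.75 × 198.75 = 149.0625 now, so the seller offers 149.0625, keeping 100.9375.
Round 2 (the buyer proposes): the seller can get 100.9375 next round, worth 0.82 × 100.9375 = 82.76875 now, so the buyer offers 82.76875, keeping 167.23125.
Round 1 (the seller proposes): the buyer can get 167.23125 next round, worth 0.75 × 167.23125 = 125.4234375 now, so the seller offers 125.4234375, keeping 124.5765625.

124.58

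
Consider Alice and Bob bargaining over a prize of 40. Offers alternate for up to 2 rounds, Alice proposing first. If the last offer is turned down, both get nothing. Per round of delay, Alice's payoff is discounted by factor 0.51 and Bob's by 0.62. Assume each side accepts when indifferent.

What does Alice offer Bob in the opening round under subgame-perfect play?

24.8

By backward induction:
Round 2 (Bob proposes): rejection yields 0 for Alice; Bob offers 0 and keeps 40.
Round 1 (Alice proposes): Bob can get 40 next round, worth 0.62 × 40 = 24.8 now; Alice offers that and keeps 15.2.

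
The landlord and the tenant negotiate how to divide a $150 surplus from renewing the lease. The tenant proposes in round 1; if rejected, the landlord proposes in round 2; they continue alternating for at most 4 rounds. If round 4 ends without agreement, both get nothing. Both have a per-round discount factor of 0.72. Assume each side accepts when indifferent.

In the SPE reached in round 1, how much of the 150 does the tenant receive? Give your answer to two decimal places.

Round 4 (the landlord proposes): the tenant will accept anything ≥ 0, so the landlord offers 0 and keeps 150.
Round 3 (the tenant proposes): the landlord can get 150 next round, worth 0.72 × 150 = 108 now; the tenant offers that and keeps 42.
Round 2 (the landlord proposes): the tenant can get 42 next round, worth 0.72 × 42 = 30.24 now. The landlord offers 30.24 and keeps 150 − 30.24 = 119.76.
Round 1 (the tenant proposes): the landlord can get 119.76 next round, worth 0.72 × 119.76 = 86.2272 now; the tenant offers that and keeps 63.7728.

63.77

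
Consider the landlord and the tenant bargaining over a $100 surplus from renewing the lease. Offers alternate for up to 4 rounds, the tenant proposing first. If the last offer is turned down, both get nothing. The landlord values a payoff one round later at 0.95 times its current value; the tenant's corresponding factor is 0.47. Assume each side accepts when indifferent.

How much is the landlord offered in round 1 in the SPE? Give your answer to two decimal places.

Round 4 (the landlord proposes): rejection yields 0 for the tenant; the landlord offers 0 and keeps 100.
Round 3 (the tenant proposes): the landlord can get 100 next round, worth 0.95 × 100 = 95 now; the tenant offers that and keeps 5.
Round 2 (the landlord proposes): the tenant can get 5 next round, worth 0.47 × 5 = 2.35 now. The landlord offers 2.35 and keeps 100 − 2.35 = 97.65.
Round 1 (the tenant proposes): the landlord can get 97.65 next round, worth 0.95 × 97.65 = 92.7675 now, so the tenant offers 92.7675, keeping 7.2325.

92.77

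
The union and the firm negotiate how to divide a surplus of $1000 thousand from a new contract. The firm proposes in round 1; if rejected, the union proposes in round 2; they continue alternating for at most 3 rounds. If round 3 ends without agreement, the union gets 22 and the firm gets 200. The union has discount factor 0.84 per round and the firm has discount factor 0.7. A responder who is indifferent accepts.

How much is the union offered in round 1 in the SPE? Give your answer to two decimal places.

264.94

Round 3 (the firm proposes): the union gets 22 if talks fail, so the firm offers 22 and keeps 978.
Round 2 (the union proposes): the firm can get 978 next round, worth 0.7 × 978 = 684.6 now; the union offers that and keeps 315.4.
Round 1 (the firm proposes): the union can get 315.4 next round, worth 0.84 × 315.4 = 264.936 now; the firm offers that and keeps 735.064.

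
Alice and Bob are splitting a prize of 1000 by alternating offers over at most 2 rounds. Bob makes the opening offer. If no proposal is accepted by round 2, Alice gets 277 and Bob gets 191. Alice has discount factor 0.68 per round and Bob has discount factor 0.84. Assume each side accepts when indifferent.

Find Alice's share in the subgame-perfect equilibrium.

Round 2 (Alice proposes): Bob gets 191 if talks fail, so Alice offers 191 and keeps 809.
Round 1 (Bob proposes): Alice can get 809 next round, worth 0.68 × 809 = 550.12 now; Bob offers that and keeps 449.88.

550.12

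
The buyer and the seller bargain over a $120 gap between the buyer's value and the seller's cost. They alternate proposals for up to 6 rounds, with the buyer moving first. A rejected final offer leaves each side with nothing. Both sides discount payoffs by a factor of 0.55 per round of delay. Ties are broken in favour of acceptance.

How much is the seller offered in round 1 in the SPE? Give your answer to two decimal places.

Round 6 (the seller proposes): the buyer will accept anything ≥ 0, so the seller offers 0 and keeps 120.
Round 5 (the buyer proposes): the seller can get 120 next round, worth 0.55 × 120 = 66 now. The buyer offers 66 and keeps 120 − 66 = 54.
Round 4 (the seller proposes): the buyer can get 54 next round, worth 0.55 × 54 = 29.7 now. The seller offers 29.7 and keeps 120 − 29.7 = 90.3.
Round 3 (the buyer proposes): the seller can get 90.3 next round, worth 0.55 × 90.3 = 49.665 now; the buyer offers that and keeps 70.335.
Round 2 (the seller proposes): the buyer can get 70.335 next round, worth 0.55 × 70.335 = 38.68425 now; the seller offers that and keeps 81.31575.
Round 1 (the buyer proposes): the seller can get 81.31575 next round, worth 0.55 × 81.31575 = 44.7236625 now; the buyer offers that and keeps 75.2763375.

44.72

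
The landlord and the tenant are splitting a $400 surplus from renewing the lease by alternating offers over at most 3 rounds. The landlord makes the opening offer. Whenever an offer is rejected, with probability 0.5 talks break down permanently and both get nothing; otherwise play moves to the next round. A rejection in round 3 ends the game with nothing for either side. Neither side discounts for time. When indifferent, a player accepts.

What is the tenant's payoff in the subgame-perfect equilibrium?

100

Round 3 (the landlord proposes): rejection yields 0 for the tenant; the landlord offers 0 and keeps 400.
Round 2 (the tenant proposes): rejecting gives the landlord an expected 0.5 × 400 = 200, so the tenant offers 200, keeping 200.
Round 1 (the landlord proposes): rejecting gives the tenant an expected 0.5 × 200 = 100; the landlord offers that and keeps 300.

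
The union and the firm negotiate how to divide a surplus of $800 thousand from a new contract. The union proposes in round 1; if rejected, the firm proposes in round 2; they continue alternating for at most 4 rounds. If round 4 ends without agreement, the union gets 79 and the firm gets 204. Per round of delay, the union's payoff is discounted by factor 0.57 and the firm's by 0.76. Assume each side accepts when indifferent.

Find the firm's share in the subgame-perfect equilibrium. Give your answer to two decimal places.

498.82

Solve by backward induction from round 4.
Round 4 (the firm proposes): the union gets 79 if talks fail, so the firm offers 79 and keeps 721.
Round 3 (the union proposes): the firm can get 721 next round, worth 0.76 × 721 = 547.96 now. The union offers 547.96 and keeps 800 − 547.96 = 252.04.
Round 2 (the firm proposes): the union can get 252.04 next round, worth 0.57 × 252.04 = 143.6628 now. The firm offers 143.6628 and keeps 800 − 143.6628 = 656.3372.
Round 1 (the union proposes): the firm can get 656.3372 next round, worth 0.76 × 656.3372 = 498.816272 now. The union offers 498.816272 and keeps 800 − 498.816272 = 301.183728.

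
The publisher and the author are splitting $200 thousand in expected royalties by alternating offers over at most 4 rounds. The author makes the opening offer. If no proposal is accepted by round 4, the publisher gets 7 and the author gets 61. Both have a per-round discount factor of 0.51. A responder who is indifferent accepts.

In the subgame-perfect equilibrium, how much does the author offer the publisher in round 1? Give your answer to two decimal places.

68.42

Round 4 (the publisher proposes): the author gets 61 if talks fail, so the publisher offers 61 and keeps 139.
Round 3 (the author proposes): the publisher can get 139 next round, worth 0.51 × 139 = 70.89 now. The author offers 70.89 and keeps 200 − 70.89 = 129.11.
Round 2 (the publisher proposes): the author can get 129.11 next round, worth 0.51 × 129.11 = 65.8461 now. The publisher offers 65.8461 and keeps 200 − 65.8461 = 134.1539.
Round 1 (the author proposes): the publisher can get 134.1539 next round, worth 0.51 × 134.1539 = 68.418489 now, so the author offers 68.418489, keeping 131.581511.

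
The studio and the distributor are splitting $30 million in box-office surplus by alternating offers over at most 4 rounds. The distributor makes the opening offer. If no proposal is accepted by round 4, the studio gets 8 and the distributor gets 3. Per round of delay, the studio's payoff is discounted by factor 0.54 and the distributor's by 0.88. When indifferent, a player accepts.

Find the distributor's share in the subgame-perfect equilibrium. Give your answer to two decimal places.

Solve by backward induction from round 4.
Round 4 (the studio proposes): the distributor gets 3 if talks fail, so the studio offers 3 and keeps 27.
Round 3 (the distributor proposes): the studio can get 27 next round, worth 0.54 × 27 = 14.58 now; the distributor offers that and keeps 15.42.
Round 2 (the studio proposes): the distributor can get 15.42 next round, worth 0.88 × 15.42 = 13.5696 now; the studio offers that and keeps 16.4304.
Round 1 (the distributor proposes): the studio can get 16.4304 next round, worth 0.54 × 16.4304 = 8.872416 now. The distributor offers 8.872416 and keeps 30 − 8.872416 = 21.127584.

21.13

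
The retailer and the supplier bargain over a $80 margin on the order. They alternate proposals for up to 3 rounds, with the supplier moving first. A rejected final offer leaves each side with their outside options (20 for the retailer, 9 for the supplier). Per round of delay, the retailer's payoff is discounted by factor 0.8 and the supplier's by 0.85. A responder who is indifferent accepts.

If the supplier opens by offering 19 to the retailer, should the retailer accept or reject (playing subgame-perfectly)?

Round 3 (the supplier proposes): the retailer gets 20 if talks fail, so the supplier offers 20 and keeps 60.
Round 2 (the retailer proposes): the supplier can get 60 next round, worth 0.85 × 60 = 51 now. The retailer offers 51 and keeps 80 − 51 = 29.
So by rejecting in round 1, the retailer gets 29 next round, worth 0.8 × 29 = 23.2 now.
Offer 19 < 23.2, so the retailer rejects.

Reject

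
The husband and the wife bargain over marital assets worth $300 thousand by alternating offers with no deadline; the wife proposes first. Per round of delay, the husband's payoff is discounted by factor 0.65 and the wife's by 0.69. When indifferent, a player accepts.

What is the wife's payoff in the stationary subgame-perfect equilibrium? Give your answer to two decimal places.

In a stationary SPE each proposer offers the other exactly their discounted continuation value.
If the wife keeps x when proposing and the husband keeps y when proposing, then x = 300 − 0.65y and y = 300 − 0.69x.
Solving: x = 300(1 − 0.65) / (1 − 0.69·0.65) = 105 / 0.5515 ≈ 190.3898.
The husband gets 300 − 190.3898 ≈ 109.6102.

190.39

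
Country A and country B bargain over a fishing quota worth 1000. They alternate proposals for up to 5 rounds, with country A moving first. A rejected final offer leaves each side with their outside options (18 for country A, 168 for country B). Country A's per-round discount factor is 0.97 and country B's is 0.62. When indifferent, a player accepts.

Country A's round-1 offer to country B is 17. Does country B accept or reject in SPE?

Round 5 (country A proposes): country B gets 168 if talks fail, so country A offers 168 and keeps 832.
Round 4 (country B proposes): country A can get 832 next round, worth 0.97 × 832 = 807.04 now. Country B offers 807.04 and keeps 1000 − 807.04 = 192.96.
Round 3 (country A proposes): country B can get 192.96 next round, worth 0.62 × 192.96 = 119.6352 now; country A offers that and keeps 880.3648.
Round 2 (country B proposes): country A can get 880.3648 next round, worth 0.97 × 880.3648 = 853.953856 now. Country B offers 853.953856 and keeps 1000 − 853.953856 = 146.046144.
So by rejecting in round 1, country B gets 146.046144 next round, worth 0.62 × 146.046144 = 90.54860928 now.
Offer 17 < 90.54860928, so country B rejects.

Reject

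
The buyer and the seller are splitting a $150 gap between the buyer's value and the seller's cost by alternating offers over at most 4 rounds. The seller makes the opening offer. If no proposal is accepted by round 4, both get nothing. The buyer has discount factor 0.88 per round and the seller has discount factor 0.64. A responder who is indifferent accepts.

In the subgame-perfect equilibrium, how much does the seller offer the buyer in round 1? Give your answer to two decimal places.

By backward induction:
Round 4 (the buyer proposes): rejection yields 0 for the seller; the buyer offers 0 and keeps 150.
Round 3 (the seller proposes): the buyer can get 150 next round, worth 0.88 × 150 = 132 now, so the seller offers 132, keeping 18.
Round 2 (the buyer proposes): the seller can get 18 next round, worth 0.64 × 18 = 11.52 now. The buyer offers 11.52 and keeps 150 − 11.52 = 138.48.
Round 1 (the seller proposes): the buyer can get 138.48 next round, worth 0.88 × 138.48 = 121.8624 now. The seller offers 121.8624 and keeps 150 − 121.8624 = 28.1376.

121.86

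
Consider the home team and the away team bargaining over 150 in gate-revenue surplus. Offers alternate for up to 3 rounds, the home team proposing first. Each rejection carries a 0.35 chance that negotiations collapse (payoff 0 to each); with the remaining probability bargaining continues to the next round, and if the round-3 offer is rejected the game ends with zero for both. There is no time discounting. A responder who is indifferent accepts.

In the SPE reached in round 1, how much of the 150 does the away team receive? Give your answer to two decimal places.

Round 3 (the home team proposes): rejection yields 0 for the away team; the home team offers 0 and keeps 150.
Round 2 (the away team proposes): rejecting gives the home team an expected 0.65 × 150 = 97.5; the away team offers that and keeps 52.5.
Round 1 (the home team proposes): rejecting gives the away team an expected 0.65 × 52.5 = 34.125, so the home team offers 34.125, keeping 115.875.

34.13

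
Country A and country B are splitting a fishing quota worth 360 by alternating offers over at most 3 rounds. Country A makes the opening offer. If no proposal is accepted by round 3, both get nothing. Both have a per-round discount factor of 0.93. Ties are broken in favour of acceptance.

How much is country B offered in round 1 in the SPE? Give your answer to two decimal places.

Work backward from the last round.
Round 3 (country A proposes): country B will accept anything ≥ 0, so country A offers 0 and keeps 360.
Round 2 (country B proposes): country A can get 360 next round, worth 0.93 × 360 = 334.8 now, so country B offers 334.8, keeping 25.2.
Round 1 (country A proposes): country B can get 25.2 next round, worth 0.93 × 25.2 = 23.436 now. Country A offers 23.436 and keeps 360 − 23.436 = 336.564.

23.44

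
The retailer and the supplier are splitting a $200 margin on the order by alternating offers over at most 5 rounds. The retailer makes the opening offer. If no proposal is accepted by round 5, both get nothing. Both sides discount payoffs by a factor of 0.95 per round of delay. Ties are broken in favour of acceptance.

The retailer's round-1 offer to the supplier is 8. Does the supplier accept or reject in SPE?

Round 5 (the retailer proposes): rejection yields 0 for the supplier; the retailer offers 0 and keeps 200.
Round 4 (the supplier proposes): the retailer can get 200 next round, worth 0.95 × 200 = 190 now, so the supplier offers 190, keeping 10.
Round 3 (the retailer proposes): the supplier can get 10 next round, worth 0.95 × 10 = 9.5 now; the retailer offers that and keeps 190.5.
Round 2 (the supplier proposes): the retailer can get 190.5 next round, worth 0.95 × 190.5 = 180.975 now, so the supplier offers 180.975, keeping 19.025.
So by rejecting in round 1, the supplier gets 19.025 next round, worth 0.95 × 19.025 = 18.07375 now.
Offer 8 < 18.07375, so the supplier rejects.

Reject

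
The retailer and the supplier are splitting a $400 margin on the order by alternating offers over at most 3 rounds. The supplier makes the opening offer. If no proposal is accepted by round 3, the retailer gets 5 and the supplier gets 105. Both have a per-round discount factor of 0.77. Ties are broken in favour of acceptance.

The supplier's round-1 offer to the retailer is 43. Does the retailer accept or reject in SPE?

Reject

Round 3 (the supplier proposes): the retailer gets 5 if talks fail, so the supplier offers 5 and keeps 395.
Round 2 (the retailer proposes): the supplier can get 395 next round, worth 0.77 × 395 = 304.15 now; the retailer offers that and keeps 95.85.
So by rejecting in round 1, the retailer gets 95.85 next round, worth 0.77 × 95.85 = 73.8045 now.
Offer 43 < 73.8045, so the retailer rejects.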